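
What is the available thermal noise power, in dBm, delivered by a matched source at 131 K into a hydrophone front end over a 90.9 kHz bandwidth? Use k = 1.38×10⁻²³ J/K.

−127.8 dBm

P_n = kTB = 1.38×10⁻²³ × 131 × 9.09×10⁴ = 1.64×10⁻¹⁶ W
In dBm: 10 log₁₀(1.64×10⁻¹⁶ / 10⁻³) = −127.8 dBm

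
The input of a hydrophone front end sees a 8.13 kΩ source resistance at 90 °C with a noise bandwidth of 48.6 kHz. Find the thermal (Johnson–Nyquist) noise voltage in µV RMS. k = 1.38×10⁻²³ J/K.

2.81 µV

T = 90 °C + 273.15 = 363.15 K
V_n = √(4kTRB)
4kTRB = 4 × 1.38×10⁻²³ × 363.15 × 8.13×10³ × 4.86×10⁴ = 7.92×10⁻¹² V²
V_n = √(7.92×10⁻¹²) = 2.81×10⁻⁶ V = 2.81 µV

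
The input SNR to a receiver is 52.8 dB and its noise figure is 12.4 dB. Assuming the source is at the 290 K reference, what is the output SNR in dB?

By definition F = SNR_in/SNR_out, so in dB: SNR_out = SNR_in − NF
SNR_out = 52.8 − 12.4 = 40.4 dB

40.4 dB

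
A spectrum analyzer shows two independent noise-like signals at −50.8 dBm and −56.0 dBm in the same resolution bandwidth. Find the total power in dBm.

Convert to linear, add, convert back:
P₁ = 8.32×10⁻⁹ W, P₂ = 2.51×10⁻⁹ W
P_tot = 1.08×10⁻⁸ W → 10 log₁₀(P_tot / 10⁻³) = −49.7 dBm

−49.7 dBm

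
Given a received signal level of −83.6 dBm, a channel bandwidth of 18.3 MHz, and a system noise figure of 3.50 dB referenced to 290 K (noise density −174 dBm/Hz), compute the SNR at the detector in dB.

14.3 dB

Noise floor: N = −174 + 10 log₁₀(B) + NF
10 log₁₀(1.83×10⁷) = 72.62 dB
N = −174 + 72.62 + 3.50 = −97.88 dBm
SNR = P_sig − N = −83.6 − (−97.88) = 14.28 dB → 14.3 dB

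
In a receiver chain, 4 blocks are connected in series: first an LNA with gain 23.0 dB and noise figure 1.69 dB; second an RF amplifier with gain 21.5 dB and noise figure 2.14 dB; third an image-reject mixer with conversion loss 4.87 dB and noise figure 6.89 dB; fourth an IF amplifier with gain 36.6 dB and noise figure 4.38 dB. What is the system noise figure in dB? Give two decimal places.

Convert to linear (a loss of L dB is a gain of −L dB): F_i = 10^(NF_i/10), G_i = 10^(G_i,dB/10)
  Stage 1: F_1 = 10^(1.69/10) = 1.476, G_1 = 10^(23.0/10) = 199.5
  Stage 2: F_2 = 10^(2.14/10) = 1.637, G_2 = 10^(21.5/10) = 141.3
  Stage 3: F_3 = 10^(6.89/10) = 4.887, G_3 = 10^(−4.87/10) = 0.3258
  Stage 4: F_4 = 10^(4.38/10) = 2.742, G_4 = 10^(36.6/10) = 4571
Friis cascade:
  F = 1.476 + (1.637 − 1)/199.5 + (4.887 − 1)/2.818×10⁴ + (2.742 − 1)/9183 = 1.479
NF = 10 log₁₀(1.479) = 1.70 dB

1.70 dB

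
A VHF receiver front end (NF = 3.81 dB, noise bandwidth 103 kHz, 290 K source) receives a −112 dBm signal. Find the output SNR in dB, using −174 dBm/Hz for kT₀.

8.1 dB

Noise floor: N = −174 + 10 log₁₀(B) + NF
10 log₁₀(1.03×10⁵) = 50.13 dB
N = −174 + 50.13 + 3.81 = −120.06 dBm
SNR = P_sig − N = −112 − (−120.06) = 8.06 dB → 8.1 dB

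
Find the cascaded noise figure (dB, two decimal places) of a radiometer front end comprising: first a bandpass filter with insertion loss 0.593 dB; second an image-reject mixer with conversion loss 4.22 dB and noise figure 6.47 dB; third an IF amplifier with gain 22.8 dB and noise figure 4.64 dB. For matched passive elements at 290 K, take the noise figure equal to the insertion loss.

10.36 dB

Convert to linear (a loss of L dB is a gain of −L dB): F_i = 10^(NF_i/10), G_i = 10^(G_i,dB/10)
  Stage 1: F_1 = 10^(0.593/10) = 1.146, G_1 = 10^(−0.593/10) = 0.8724
  Stage 2: F_2 = 10^(6.47/10) = 4.436, G_2 = 10^(−4.22/10) = 0.3784
  Stage 3: F_3 = 10^(4.64/10) = 2.911, G_3 = 10^(22.8/10) = 190.5
Friis cascade:
  F = 1.146 + (4.436 − 1)/0.8724 + (2.911 − 1)/0.3301 = 10.87
NF = 10 log₁₀(10.87) = 10.36 dB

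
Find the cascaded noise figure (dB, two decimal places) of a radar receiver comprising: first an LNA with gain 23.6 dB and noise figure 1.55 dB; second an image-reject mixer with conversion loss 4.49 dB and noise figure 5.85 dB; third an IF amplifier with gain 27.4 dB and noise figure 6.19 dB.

1.70 dB

Convert to linear (a loss of L dB is a gain of −L dB): F_i = 10^(NF_i/10), G_i = 10^(G_i,dB/10)
  Stage 1: F_1 = 10^(1.55/10) = 1.429, G_1 = 10^(23.6/10) = 229.1
  Stage 2: F_2 = 10^(5.85/10) = 3.846, G_2 = 10^(−4.49/10) = 0.3556
  Stage 3: F_3 = 10^(6.19/10) = 4.159, G_3 = 10^(27.4/10) = 549.5
Friis cascade:
  F = 1.429 + (3.846 − 1)/229.1 + (4.159 − 1)/81.47 = 1.480
NF = 10 log₁₀(1.480) = 1.70 dB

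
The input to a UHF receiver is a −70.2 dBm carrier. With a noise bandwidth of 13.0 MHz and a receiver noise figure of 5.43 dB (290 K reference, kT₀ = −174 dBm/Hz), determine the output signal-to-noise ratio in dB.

27.2 dB

Noise floor: N = −174 + 10 log₁₀(B) + NF
10 log₁₀(1.30×10⁷) = 71.14 dB
N = −174 + 71.14 + 5.43 = −97.43 dBm
SNR = P_sig − N = −70.2 − (−97.43) = 27.23 dB → 27.2 dB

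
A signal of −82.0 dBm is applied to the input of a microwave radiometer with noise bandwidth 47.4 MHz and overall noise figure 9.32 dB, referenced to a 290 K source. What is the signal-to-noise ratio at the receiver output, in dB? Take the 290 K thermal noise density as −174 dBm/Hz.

Noise floor: N = −174 + 10 log₁₀(B) + NF
10 log₁₀(4.74×10⁷) = 76.76 dB
N = −174 + 76.76 + 9.32 = −87.92 dBm
SNR = P_sig − N = −82.0 − (−87.92) = 5.92 dB → 5.9 dB

5.9 dB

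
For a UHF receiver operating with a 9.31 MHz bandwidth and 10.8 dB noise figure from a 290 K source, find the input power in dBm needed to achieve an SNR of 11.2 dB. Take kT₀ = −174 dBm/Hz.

Sensitivity = −174 + 10 log₁₀(B) + NF + SNR_min
= −174 + 69.69 + 10.8 + 11.2
= −82.31 dBm → −82.3 dBm

−82.3 dBm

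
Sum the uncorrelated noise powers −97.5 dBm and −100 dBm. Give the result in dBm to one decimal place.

−95.6 dBm

Convert to linear, add, convert back:
P₁ = 1.78×10⁻¹³ W, P₂ = 1.00×10⁻¹³ W
P_tot = 2.78×10⁻¹³ W → 10 log₁₀(P_tot / 10⁻³) = −95.6 dBm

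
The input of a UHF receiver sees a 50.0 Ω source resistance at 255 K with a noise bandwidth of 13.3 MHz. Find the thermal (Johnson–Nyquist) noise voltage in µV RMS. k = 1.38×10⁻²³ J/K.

3.06 µV

V_n = √(4kTRB)
4kTRB = 4 × 1.38×10⁻²³ × 255 × 5.00×10¹ × 1.33×10⁷ = 9.36×10⁻¹² V²
V_n = √(9.36×10⁻¹²) = 3.06×10⁻⁶ V = 3.06 µV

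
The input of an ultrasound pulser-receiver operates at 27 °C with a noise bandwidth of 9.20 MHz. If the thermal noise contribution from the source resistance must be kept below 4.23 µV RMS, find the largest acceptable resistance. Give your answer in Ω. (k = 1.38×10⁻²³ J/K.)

T = 27 °C + 273.15 = 300.15 K
Johnson–Nyquist: V_n = √(4kTRB) ⇒ R = V_n² / (4kTB)
4kTB = 4 × 1.38×10⁻²³ × 300.15 × 9.20×10⁶ = 1.52×10⁻¹³
R = (4.23×10⁻⁶)² / 1.52×10⁻¹³ = 1.17×10² Ω = 117 Ω

117 Ω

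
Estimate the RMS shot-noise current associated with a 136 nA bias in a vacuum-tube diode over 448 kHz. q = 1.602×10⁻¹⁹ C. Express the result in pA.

I_n = √(2qI·B)
2qI·B = 2 × 1.602×10⁻¹⁹ × 1.36×10⁻⁷ × 4.48×10⁵ = 1.95×10⁻²⁰ A²
I_n = √(1.95×10⁻²⁰) = 1.40×10⁻¹⁰ A = 140 pA

140 pA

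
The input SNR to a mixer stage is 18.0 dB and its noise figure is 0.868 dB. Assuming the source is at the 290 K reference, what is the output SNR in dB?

By definition F = SNR_in/SNR_out, so in dB: SNR_out = SNR_in − NF
SNR_out = 18.0 − 0.868 = 17.132 dB

17.132 dB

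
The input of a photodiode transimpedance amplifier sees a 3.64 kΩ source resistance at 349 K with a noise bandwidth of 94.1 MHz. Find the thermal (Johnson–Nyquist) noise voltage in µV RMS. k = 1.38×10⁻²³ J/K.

V_n = √(4kTRB)
4kTRB = 4 × 1.38×10⁻²³ × 349 × 3.64×10³ × 9.41×10⁷ = 6.60×10⁻⁹ V²
V_n = √(6.60×10⁻⁹) = 8.12×10⁻⁵ V = 81.2 µV

81.2 µV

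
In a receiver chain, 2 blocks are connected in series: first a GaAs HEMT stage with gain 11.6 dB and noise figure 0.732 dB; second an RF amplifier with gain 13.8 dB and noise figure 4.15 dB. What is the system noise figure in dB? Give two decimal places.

1.12 dB

Convert to linear (a loss of L dB is a gain of −L dB): F_i = 10^(NF_i/10), G_i = 10^(G_i,dB/10)
  Stage 1: F_1 = 10^(0.732/10) = 1.184, G_1 = 10^(11.6/10) = 14.45
  Stage 2: F_2 = 10^(4.15/10) = 2.600, G_2 = 10^(13.8/10) = 23.99
Friis cascade:
  F = 1.184 + (2.600 − 1)/14.45 = 1.294
NF = 10 log₁₀(1.294) = 1.12 dB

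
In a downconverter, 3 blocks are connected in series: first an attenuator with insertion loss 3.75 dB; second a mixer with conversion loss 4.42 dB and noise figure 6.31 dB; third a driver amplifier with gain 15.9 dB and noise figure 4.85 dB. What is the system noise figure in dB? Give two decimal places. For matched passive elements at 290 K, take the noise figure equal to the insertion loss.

13.73 dB

Convert to linear (a loss of L dB is a gain of −L dB): F_i = 10^(NF_i/10), G_i = 10^(G_i,dB/10)
  Stage 1: F_1 = 10^(3.75/10) = 2.371, G_1 = 10^(−3.75/10) = 0.4217
  Stage 2: F_2 = 10^(6.31/10) = 4.276, G_2 = 10^(−4.42/10) = 0.3614
  Stage 3: F_3 = 10^(4.85/10) = 3.055, G_3 = 10^(15.9/10) = 38.90
Friis cascade:
  F = 2.371 + (4.276 − 1)/0.4217 + (3.055 − 1)/0.1524 = 23.62
NF = 10 log₁₀(23.62) = 13.73 dB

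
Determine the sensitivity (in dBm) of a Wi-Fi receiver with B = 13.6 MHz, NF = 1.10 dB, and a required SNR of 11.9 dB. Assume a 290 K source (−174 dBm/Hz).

Sensitivity = −174 + 10 log₁₀(B) + NF + SNR_min
= −174 + 71.34 + 1.10 + 11.9
= −89.66 dBm → −89.7 dBm

−89.7 dBm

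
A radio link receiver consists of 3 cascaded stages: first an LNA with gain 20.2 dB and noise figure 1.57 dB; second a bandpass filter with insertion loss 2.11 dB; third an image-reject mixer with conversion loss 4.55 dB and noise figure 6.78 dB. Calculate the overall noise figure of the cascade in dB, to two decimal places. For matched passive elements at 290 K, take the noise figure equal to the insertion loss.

Convert to linear (a loss of L dB is a gain of −L dB): F_i = 10^(NF_i/10), G_i = 10^(G_i,dB/10)
  Stage 1: F_1 = 10^(1.57/10) = 1.435, G_1 = 10^(20.2/10) = 104.7
  Stage 2: F_2 = 10^(2.11/10) = 1.626, G_2 = 10^(−2.11/10) = 0.6152
  Stage 3: F_3 = 10^(6.78/10) = 4.764, G_3 = 10^(−4.55/10) = 0.3508
Friis cascade:
  F = 1.435 + (1.626 − 1)/104.7 + (4.764 − 1)/64.42 = 1.500
NF = 10 log₁₀(1.500) = 1.76 dB

1.76 dB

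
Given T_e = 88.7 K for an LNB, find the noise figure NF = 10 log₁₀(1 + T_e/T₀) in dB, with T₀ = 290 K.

1.16 dB

F = 1 + T_e/T₀ = 1 + 88.7/290 = 1.30586
NF = 10 log₁₀(1.30586) = 1.16 dB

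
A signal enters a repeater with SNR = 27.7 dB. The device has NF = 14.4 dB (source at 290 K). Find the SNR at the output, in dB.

By definition F = SNR_in/SNR_out, so in dB: SNR_out = SNR_in − NF
SNR_out = 27.7 − 14.4 = 13.3 dB

13.3 dB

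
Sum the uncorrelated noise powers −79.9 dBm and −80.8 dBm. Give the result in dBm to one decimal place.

−77.3 dBm

Convert to linear, add, convert back:
P₁ = 1.02×10⁻¹¹ W, P₂ = 8.32×10⁻¹² W
P_tot = 1.86×10⁻¹¹ W → 10 log₁₀(P_tot / 10⁻³) = −77.3 dBm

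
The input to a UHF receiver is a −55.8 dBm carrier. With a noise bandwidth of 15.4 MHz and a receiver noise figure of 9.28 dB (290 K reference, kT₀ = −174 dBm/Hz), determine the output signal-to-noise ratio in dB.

37.0 dB

Noise floor: N = −174 + 10 log₁₀(B) + NF
10 log₁₀(1.54×10⁷) = 71.88 dB
N = −174 + 71.88 + 9.28 = −92.84 dBm
SNR = P_sig − N = −55.8 − (−92.84) = 37.04 dB → 37.0 dB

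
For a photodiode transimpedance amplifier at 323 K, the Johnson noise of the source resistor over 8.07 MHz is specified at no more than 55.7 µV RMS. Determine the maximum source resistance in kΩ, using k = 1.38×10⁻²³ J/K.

Johnson–Nyquist: V_n = √(4kTRB) ⇒ R = V_n² / (4kTB)
4kTB = 4 × 1.38×10⁻²³ × 323 × 8.07×10⁶ = 1.44×10⁻¹³
R = (5.57×10⁻⁵)² / 1.44×10⁻¹³ = 2.16×10⁴ Ω = 21.6 kΩ

21.6 kΩ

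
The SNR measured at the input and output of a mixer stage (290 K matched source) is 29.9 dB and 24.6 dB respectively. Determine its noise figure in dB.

NF (dB) = SNR_in(dB) − SNR_out(dB) when the source is at T₀
NF = 29.9 − 24.6 = 5.3 dB

5.3 dB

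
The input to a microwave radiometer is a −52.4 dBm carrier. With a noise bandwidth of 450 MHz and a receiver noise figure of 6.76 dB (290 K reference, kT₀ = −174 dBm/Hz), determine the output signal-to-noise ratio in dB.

Noise floor: N = −174 + 10 log₁₀(B) + NF
10 log₁₀(4.50×10⁸) = 86.53 dB
N = −174 + 86.53 + 6.76 = −80.71 dBm
SNR = P_sig − N = −52.4 − (−80.71) = 28.31 dB → 28.3 dB

28.3 dB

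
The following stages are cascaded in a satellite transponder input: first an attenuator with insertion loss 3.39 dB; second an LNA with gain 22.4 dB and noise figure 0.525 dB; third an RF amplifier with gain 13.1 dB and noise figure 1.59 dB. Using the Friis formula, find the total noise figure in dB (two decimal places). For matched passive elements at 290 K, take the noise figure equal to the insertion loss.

Convert to linear (a loss of L dB is a gain of −L dB): F_i = 10^(NF_i/10), G_i = 10^(G_i,dB/10)
  Stage 1: F_1 = 10^(3.39/10) = 2.183, G_1 = 10^(−3.39/10) = 0.4581
  Stage 2: F_2 = 10^(0.525/10) = 1.128, G_2 = 10^(22.4/10) = 173.8
  Stage 3: F_3 = 10^(1.59/10) = 1.442, G_3 = 10^(13.1/10) = 20.42
Friis cascade:
  F = 2.183 + (1.128 − 1)/0.4581 + (1.442 − 1)/79.62 = 2.469
NF = 10 log₁₀(2.469) = 3.92 dB

3.92 dB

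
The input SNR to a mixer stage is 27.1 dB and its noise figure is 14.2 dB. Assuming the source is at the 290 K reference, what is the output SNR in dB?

12.9 dB

By definition F = SNR_in/SNR_out, so in dB: SNR_out = SNR_in − NF
SNR_out = 27.1 − 14.2 = 12.9 dB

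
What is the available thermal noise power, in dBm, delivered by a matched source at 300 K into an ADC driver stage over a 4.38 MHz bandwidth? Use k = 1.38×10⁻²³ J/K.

−107.4 dBm

P_n = kTB = 1.38×10⁻²³ × 300 × 4.38×10⁶ = 1.81×10⁻¹⁴ W
In dBm: 10 log₁₀(1.81×10⁻¹⁴ / 10⁻³) = −107.4 dBm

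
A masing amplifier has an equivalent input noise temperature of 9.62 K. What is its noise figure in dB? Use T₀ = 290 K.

0.142 dB

F = 1 + T_e/T₀ = 1 + 9.62/290 = 1.03317
NF = 10 log₁₀(1.03317) = 0.142 dB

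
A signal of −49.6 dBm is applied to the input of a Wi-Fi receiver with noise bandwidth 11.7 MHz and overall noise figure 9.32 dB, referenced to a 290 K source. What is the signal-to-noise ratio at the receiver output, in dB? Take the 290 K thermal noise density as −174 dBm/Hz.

44.4 dB

Noise floor: N = −174 + 10 log₁₀(B) + NF
10 log₁₀(1.17×10⁷) = 70.68 dB
N = −174 + 70.68 + 9.32 = −94.00 dBm
SNR = P_sig − N = −49.6 − (−94.00) = 44.40 dB → 44.4 dB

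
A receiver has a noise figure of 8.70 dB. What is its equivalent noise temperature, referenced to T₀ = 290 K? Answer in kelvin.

F = 10^(8.70/10) = 7.4131
T_e = (F − 1)·T₀ = (7.4131 − 1) × 290 = 1860 K

1860 K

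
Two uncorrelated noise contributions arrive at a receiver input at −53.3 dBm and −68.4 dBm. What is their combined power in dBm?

−53.2 dBm

Convert to linear, add, convert back:
P₁ = 4.68×10⁻⁹ W, P₂ = 1.45×10⁻¹⁰ W
P_tot = 4.82×10⁻⁹ W → 10 log₁₀(P_tot / 10⁻³) = −53.2 dBm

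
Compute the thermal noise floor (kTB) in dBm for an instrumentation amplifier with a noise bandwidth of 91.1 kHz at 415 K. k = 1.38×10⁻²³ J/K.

−122.8 dBm

P_n = kTB = 1.38×10⁻²³ × 415 × 9.11×10⁴ = 5.22×10⁻¹⁶ W
In dBm: 10 log₁₀(5.22×10⁻¹⁶ / 10⁻³) = −122.8 dBm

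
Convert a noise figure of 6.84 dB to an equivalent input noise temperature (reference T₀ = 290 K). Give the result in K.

1111 K

F = 10^(6.84/10) = 4.83059
T_e = (F − 1)·T₀ = (4.83059 − 1) × 290 = 1111 K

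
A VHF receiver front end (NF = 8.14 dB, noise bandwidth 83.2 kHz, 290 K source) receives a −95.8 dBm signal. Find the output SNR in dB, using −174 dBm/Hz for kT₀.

20.9 dB

Noise floor: N = −174 + 10 log₁₀(B) + NF
10 log₁₀(8.32×10⁴) = 49.2 dB
N = −174 + 49.2 + 8.14 = −116.66 dBm
SNR = P_sig − N = −95.8 − (−116.66) = 20.86 dB → 20.9 dB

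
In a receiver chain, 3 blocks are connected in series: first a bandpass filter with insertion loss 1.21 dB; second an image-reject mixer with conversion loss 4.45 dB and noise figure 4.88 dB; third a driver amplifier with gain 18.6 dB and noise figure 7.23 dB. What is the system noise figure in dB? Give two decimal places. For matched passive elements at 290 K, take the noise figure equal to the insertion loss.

12.97 dB

Convert to linear (a loss of L dB is a gain of −L dB): F_i = 10^(NF_i/10), G_i = 10^(G_i,dB/10)
  Stage 1: F_1 = 10^(1.21/10) = 1.321, G_1 = 10^(−1.21/10) = 0.7568
  Stage 2: F_2 = 10^(4.88/10) = 3.076, G_2 = 10^(−4.45/10) = 0.3589
  Stage 3: F_3 = 10^(7.23/10) = 5.284, G_3 = 10^(18.6/10) = 72.44
Friis cascade:
  F = 1.321 + (3.076 − 1)/0.7568 + (5.284 − 1)/0.2716 = 19.84
NF = 10 log₁₀(19.84) = 12.97 dB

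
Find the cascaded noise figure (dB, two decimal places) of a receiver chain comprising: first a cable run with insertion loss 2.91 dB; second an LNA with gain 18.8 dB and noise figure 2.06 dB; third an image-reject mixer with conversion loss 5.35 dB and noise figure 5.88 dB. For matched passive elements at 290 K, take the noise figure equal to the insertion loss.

Convert to linear (a loss of L dB is a gain of −L dB): F_i = 10^(NF_i/10), G_i = 10^(G_i,dB/10)
  Stage 1: F_1 = 10^(2.91/10) = 1.954, G_1 = 10^(−2.91/10) = 0.5117
  Stage 2: F_2 = 10^(2.06/10) = 1.607, G_2 = 10^(18.8/10) = 75.86
  Stage 3: F_3 = 10^(5.88/10) = 3.873, G_3 = 10^(−5.35/10) = 0.2917
Friis cascade:
  F = 1.954 + (1.607 − 1)/0.5117 + (3.873 − 1)/38.82 = 3.215
NF = 10 log₁₀(3.215) = 5.07 dB

5.07 dB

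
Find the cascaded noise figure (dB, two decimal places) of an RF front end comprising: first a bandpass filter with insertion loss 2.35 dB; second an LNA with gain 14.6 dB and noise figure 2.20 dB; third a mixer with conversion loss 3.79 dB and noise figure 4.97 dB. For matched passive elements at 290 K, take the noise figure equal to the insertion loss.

Convert to linear (a loss of L dB is a gain of −L dB): F_i = 10^(NF_i/10), G_i = 10^(G_i,dB/10)
  Stage 1: F_1 = 10^(2.35/10) = 1.718, G_1 = 10^(−2.35/10) = 0.5821
  Stage 2: F_2 = 10^(2.20/10) = 1.660, G_2 = 10^(14.6/10) = 28.84
  Stage 3: F_3 = 10^(4.97/10) = 3.141, G_3 = 10^(−3.79/10) = 0.4178
Friis cascade:
  F = 1.718 + (1.660 − 1)/0.5821 + (3.141 − 1)/16.79 = 2.979
NF = 10 log₁₀(2.979) = 4.74 dB

4.74 dB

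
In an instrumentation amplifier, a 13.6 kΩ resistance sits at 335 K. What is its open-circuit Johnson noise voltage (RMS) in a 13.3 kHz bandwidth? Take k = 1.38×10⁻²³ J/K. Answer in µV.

V_n = √(4kTRB)
4kTRB = 4 × 1.38×10⁻²³ × 335 × 1.36×10⁴ × 1.33×10⁴ = 3.34×10⁻¹² V²
V_n = √(3.34×10⁻¹²) = 1.83×10⁻⁶ V = 1.83 µV

1.83 µV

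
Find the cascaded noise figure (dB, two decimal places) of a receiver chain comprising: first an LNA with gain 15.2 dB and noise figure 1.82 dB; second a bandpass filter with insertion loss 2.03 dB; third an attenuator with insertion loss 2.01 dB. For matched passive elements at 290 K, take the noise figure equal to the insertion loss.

1.95 dB

Convert to linear (a loss of L dB is a gain of −L dB): F_i = 10^(NF_i/10), G_i = 10^(G_i,dB/10)
  Stage 1: F_1 = 10^(1.82/10) = 1.521, G_1 = 10^(15.2/10) = 33.11
  Stage 2: F_2 = 10^(2.03/10) = 1.596, G_2 = 10^(−2.03/10) = 0.6266
  Stage 3: F_3 = 10^(2.01/10) = 1.589, G_3 = 10^(−2.01/10) = 0.6295
Friis cascade:
  F = 1.521 + (1.596 − 1)/33.11 + (1.589 − 1)/20.75 = 1.567
NF = 10 log₁₀(1.567) = 1.95 dB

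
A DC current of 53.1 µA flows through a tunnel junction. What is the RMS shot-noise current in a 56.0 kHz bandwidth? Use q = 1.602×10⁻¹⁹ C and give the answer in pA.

I_n = √(2qI·B)
2qI·B = 2 × 1.602×10⁻¹⁹ × 5.31×10⁻⁵ × 5.60×10⁴ = 9.53×10⁻¹⁹ A²
I_n = √(9.53×10⁻¹⁹) = 9.76×10⁻¹⁰ A = 976 pA

976 pA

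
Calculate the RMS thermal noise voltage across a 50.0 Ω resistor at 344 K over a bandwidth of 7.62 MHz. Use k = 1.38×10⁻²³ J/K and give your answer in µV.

V_n = √(4kTRB)
4kTRB = 4 × 1.38×10⁻²³ × 344 × 5.00×10¹ × 7.62×10⁶ = 7.23×10⁻¹² V²
V_n = √(7.23×10⁻¹²) = 2.69×10⁻⁶ V = 2.69 µV

2.69 µV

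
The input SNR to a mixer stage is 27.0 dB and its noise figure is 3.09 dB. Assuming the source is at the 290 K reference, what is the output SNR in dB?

By definition F = SNR_in/SNR_out, so in dB: SNR_out = SNR_in − NF
SNR_out = 27.0 − 3.09 = 23.91 dB

23.91 dB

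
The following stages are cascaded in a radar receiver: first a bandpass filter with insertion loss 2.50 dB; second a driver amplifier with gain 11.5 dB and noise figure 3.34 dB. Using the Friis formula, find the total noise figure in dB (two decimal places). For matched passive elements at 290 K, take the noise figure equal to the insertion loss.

Convert to linear (a loss of L dB is a gain of −L dB): F_i = 10^(NF_i/10), G_i = 10^(G_i,dB/10)
  Stage 1: F_1 = 10^(2.50/10) = 1.778, G_1 = 10^(−2.50/10) = 0.5623
  Stage 2: F_2 = 10^(3.34/10) = 2.158, G_2 = 10^(11.5/10) = 14.13
Friis cascade:
  F = 1.778 + (2.158 − 1)/0.5623 = 3.837
NF = 10 log₁₀(3.837) = 5.84 dB

5.84 dB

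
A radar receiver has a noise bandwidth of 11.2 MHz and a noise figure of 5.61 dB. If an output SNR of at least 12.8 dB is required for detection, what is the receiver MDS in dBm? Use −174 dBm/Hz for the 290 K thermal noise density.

−85.1 dBm

Sensitivity = −174 + 10 log₁₀(B) + NF + SNR_min
= −174 + 70.49 + 5.61 + 12.8
= −85.10 dBm → −85.1 dBm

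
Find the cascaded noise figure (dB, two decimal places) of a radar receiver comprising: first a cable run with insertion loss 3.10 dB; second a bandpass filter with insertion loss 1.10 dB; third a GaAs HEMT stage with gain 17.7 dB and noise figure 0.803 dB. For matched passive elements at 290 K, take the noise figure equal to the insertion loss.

5.00 dB

Convert to linear (a loss of L dB is a gain of −L dB): F_i = 10^(NF_i/10), G_i = 10^(G_i,dB/10)
  Stage 1: F_1 = 10^(3.10/10) = 2.042, G_1 = 10^(−3.10/10) = 0.4898
  Stage 2: F_2 = 10^(1.10/10) = 1.288, G_2 = 10^(−1.10/10) = 0.7762
  Stage 3: F_3 = 10^(0.803/10) = 1.203, G_3 = 10^(17.7/10) = 58.88
Friis cascade:
  F = 2.042 + (1.288 − 1)/0.4898 + (1.203 − 1)/0.3802 = 3.164
NF = 10 log₁₀(3.164) = 5.00 dB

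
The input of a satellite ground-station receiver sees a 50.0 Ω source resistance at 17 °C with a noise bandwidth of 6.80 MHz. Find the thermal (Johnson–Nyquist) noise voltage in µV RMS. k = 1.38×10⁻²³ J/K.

2.33 µV

T = 17 °C + 273.15 = 290.15 K
V_n = √(4kTRB)
4kTRB = 4 × 1.38×10⁻²³ × 290.15 × 5.00×10¹ × 6.80×10⁶ = 5.45×10⁻¹² V²
V_n = √(5.45×10⁻¹²) = 2.33×10⁻⁶ V = 2.33 µV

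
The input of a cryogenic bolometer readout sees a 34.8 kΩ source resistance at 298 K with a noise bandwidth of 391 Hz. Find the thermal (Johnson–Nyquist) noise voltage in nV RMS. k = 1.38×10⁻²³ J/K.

V_n = √(4kTRB)
4kTRB = 4 × 1.38×10⁻²³ × 298 × 3.48×10⁴ × 3.91×10² = 2.24×10⁻¹³ V²
V_n = √(2.24×10⁻¹³) = 4.73×10⁻⁷ V = 473 nV

473 nV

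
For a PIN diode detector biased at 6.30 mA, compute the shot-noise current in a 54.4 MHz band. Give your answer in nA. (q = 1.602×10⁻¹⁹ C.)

I_n = √(2qI·B)
2qI·B = 2 × 1.602×10⁻¹⁹ × 6.30×10⁻³ × 5.44×10⁷ = 1.10×10⁻¹³ A²
I_n = √(1.10×10⁻¹³) = 3.31×10⁻⁷ A = 331 nA

331 nA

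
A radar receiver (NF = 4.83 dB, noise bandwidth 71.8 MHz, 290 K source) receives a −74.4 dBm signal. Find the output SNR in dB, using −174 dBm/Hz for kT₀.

Noise floor: N = −174 + 10 log₁₀(B) + NF
10 log₁₀(7.18×10⁷) = 78.56 dB
N = −174 + 78.56 + 4.83 = −90.61 dBm
SNR = P_sig − N = −74.4 − (−90.61) = 16.21 dB → 16.2 dB

16.2 dB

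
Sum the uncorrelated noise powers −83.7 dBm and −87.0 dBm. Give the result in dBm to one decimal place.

−82.0 dBm

Convert to linear, add, convert back:
P₁ = 4.27×10⁻¹² W, P₂ = 2.00×10⁻¹² W
P_tot = 6.26×10⁻¹² W → 10 log₁₀(P_tot / 10⁻³) = −82.0 dBm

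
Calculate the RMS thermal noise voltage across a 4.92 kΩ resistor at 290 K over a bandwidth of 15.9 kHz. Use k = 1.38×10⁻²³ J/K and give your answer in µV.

1.12 µV

V_n = √(4kTRB)
4kTRB = 4 × 1.38×10⁻²³ × 290 × 4.92×10³ × 1.59×10⁴ = 1.25×10⁻¹² V²
V_n = √(1.25×10⁻¹²) = 1.12×10⁻⁶ V = 1.12 µV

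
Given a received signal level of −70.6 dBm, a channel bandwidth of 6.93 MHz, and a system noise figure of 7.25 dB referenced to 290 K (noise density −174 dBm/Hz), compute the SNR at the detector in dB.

Noise floor: N = −174 + 10 log₁₀(B) + NF
10 log₁₀(6.93×10⁶) = 68.41 dB
N = −174 + 68.41 + 7.25 = −98.34 dBm
SNR = P_sig − N = −70.6 − (−98.34) = 27.74 dB → 27.7 dB

27.7 dB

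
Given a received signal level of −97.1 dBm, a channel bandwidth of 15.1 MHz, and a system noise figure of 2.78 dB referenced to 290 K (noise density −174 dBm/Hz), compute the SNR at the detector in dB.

Noise floor: N = −174 + 10 log₁₀(B) + NF
10 log₁₀(1.51×10⁷) = 71.79 dB
N = −174 + 71.79 + 2.78 = −99.43 dBm
SNR = P_sig − N = −97.1 − (−99.43) = 2.33 dB → 2.3 dB

2.3 dB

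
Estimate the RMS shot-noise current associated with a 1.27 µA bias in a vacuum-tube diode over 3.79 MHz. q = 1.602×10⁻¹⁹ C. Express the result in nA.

I_n = √(2qI·B)
2qI·B = 2 × 1.602×10⁻¹⁹ × 1.27×10⁻⁶ × 3.79×10⁶ = 1.54×10⁻¹⁸ A²
I_n = √(1.54×10⁻¹⁸) = 1.24×10⁻⁹ A = 1.24 nA

1.24 nA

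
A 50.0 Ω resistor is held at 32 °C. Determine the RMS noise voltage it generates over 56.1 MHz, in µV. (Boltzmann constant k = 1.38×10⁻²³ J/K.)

T = 32 °C + 273.15 = 305.15 K
V_n = √(4kTRB)
4kTRB = 4 × 1.38×10⁻²³ × 305.15 × 5.00×10¹ × 5.61×10⁷ = 4.72×10⁻¹¹ V²
V_n = √(4.72×10⁻¹¹) = 6.87×10⁻⁶ V = 6.87 µV

6.87 µV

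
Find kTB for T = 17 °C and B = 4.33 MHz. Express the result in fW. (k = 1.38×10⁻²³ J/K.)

T = 17 °C + 273.15 = 290.15 K
P_n = kTB = 1.38×10⁻²³ × 290.15 × 4.33×10⁶ = 1.73×10⁻¹⁴ W = 17.3 fW

17.3 fW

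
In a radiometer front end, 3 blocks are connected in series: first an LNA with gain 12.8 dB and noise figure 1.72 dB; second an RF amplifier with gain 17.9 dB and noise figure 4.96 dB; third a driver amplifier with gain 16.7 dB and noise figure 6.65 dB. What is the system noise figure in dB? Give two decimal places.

Convert to linear (a loss of L dB is a gain of −L dB): F_i = 10^(NF_i/10), G_i = 10^(G_i,dB/10)
  Stage 1: F_1 = 10^(1.72/10) = 1.486, G_1 = 10^(12.8/10) = 19.05
  Stage 2: F_2 = 10^(4.96/10) = 3.133, G_2 = 10^(17.9/10) = 61.66
  Stage 3: F_3 = 10^(6.65/10) = 4.624, G_3 = 10^(16.7/10) = 46.77
Friis cascade:
  F = 1.486 + (3.133 − 1)/19.05 + (4.624 − 1)/1175 = 1.601
NF = 10 log₁₀(1.601) = 2.04 dB

2.04 dB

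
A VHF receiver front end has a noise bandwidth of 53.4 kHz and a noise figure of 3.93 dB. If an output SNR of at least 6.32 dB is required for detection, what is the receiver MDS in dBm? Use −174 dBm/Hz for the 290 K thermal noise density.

Sensitivity = −174 + 10 log₁₀(B) + NF + SNR_min
= −174 + 47.28 + 3.93 + 6.32
= −116.47 dBm → −116.5 dBm

−116.5 dBm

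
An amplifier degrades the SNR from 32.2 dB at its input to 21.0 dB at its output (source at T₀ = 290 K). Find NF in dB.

NF (dB) = SNR_in(dB) − SNR_out(dB) when the source is at T₀
NF = 32.2 − 21.0 = 11.2 dB

11.2 dB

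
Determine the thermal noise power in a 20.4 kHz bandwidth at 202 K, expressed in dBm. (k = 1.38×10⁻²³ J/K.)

−132.5 dBm

P_n = kTB = 1.38×10⁻²³ × 202 × 2.04×10⁴ = 5.69×10⁻¹⁷ W
In dBm: 10 log₁₀(5.69×10⁻¹⁷ / 10⁻³) = −132.5 dBm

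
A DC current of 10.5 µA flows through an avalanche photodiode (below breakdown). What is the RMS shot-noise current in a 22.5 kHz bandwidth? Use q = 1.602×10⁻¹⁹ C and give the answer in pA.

275 pA

I_n = √(2qI·B)
2qI·B = 2 × 1.602×10⁻¹⁹ × 1.05×10⁻⁵ × 2.25×10⁴ = 7.57×10⁻²⁰ A²
I_n = √(7.57×10⁻²⁰) = 2.75×10⁻¹⁰ A = 275 pA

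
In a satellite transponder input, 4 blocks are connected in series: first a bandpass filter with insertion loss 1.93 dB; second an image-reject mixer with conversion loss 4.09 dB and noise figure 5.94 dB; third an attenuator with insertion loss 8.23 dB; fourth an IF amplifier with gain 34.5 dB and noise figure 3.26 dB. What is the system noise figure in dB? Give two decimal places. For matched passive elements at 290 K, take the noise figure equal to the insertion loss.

17.67 dB

Convert to linear (a loss of L dB is a gain of −L dB): F_i = 10^(NF_i/10), G_i = 10^(G_i,dB/10)
  Stage 1: F_1 = 10^(1.93/10) = 1.560, G_1 = 10^(−1.93/10) = 0.6412
  Stage 2: F_2 = 10^(5.94/10) = 3.926, G_2 = 10^(−4.09/10) = 0.3899
  Stage 3: F_3 = 10^(8.23/10) = 6.653, G_3 = 10^(−8.23/10) = 0.1503
  Stage 4: F_4 = 10^(3.26/10) = 2.118, G_4 = 10^(34.5/10) = 2818
Friis cascade:
  F = 1.560 + (3.926 − 1)/0.6412 + (6.653 − 1)/0.2500 + (2.118 − 1)/0.03758 = 58.49
NF = 10 log₁₀(58.49) = 17.67 dB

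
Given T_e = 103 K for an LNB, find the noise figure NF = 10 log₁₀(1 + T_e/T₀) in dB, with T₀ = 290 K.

1.32 dB

F = 1 + T_e/T₀ = 1 + 103/290 = 1.35517
NF = 10 log₁₀(1.35517) = 1.32 dB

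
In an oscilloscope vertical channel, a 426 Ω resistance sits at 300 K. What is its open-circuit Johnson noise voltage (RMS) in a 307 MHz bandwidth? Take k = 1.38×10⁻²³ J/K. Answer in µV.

46.5 µV

V_n = √(4kTRB)
4kTRB = 4 × 1.38×10⁻²³ × 300 × 4.26×10² × 3.07×10⁸ = 2.17×10⁻⁹ V²
V_n = √(2.17×10⁻⁹) = 4.65×10⁻⁵ V = 46.5 µV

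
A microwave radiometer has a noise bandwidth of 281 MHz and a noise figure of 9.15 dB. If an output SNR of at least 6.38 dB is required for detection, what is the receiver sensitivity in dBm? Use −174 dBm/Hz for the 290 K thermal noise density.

Sensitivity = −174 + 10 log₁₀(B) + NF + SNR_min
= −174 + 84.49 + 9.15 + 6.38
= −73.98 dBm → −74.0 dBm

−74.0 dBm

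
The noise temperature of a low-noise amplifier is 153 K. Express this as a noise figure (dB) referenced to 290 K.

1.84 dB

F = 1 + T_e/T₀ = 1 + 153/290 = 1.52759
NF = 10 log₁₀(1.52759) = 1.84 dB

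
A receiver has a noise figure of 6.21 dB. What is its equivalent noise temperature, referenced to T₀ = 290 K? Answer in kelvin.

F = 10^(6.21/10) = 4.1783
T_e = (F − 1)·T₀ = (4.1783 − 1) × 290 = 922 K

922 K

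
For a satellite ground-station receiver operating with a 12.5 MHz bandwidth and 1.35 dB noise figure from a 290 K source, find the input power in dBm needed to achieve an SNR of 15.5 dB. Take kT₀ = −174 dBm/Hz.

Sensitivity = −174 + 10 log₁₀(B) + NF + SNR_min
= −174 + 70.97 + 1.35 + 15.5
= −86.18 dBm → −86.2 dBm

−86.2 dBm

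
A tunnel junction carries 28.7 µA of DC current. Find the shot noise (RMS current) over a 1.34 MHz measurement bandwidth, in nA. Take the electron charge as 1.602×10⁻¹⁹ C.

I_n = √(2qI·B)
2qI·B = 2 × 1.602×10⁻¹⁹ × 2.87×10⁻⁵ × 1.34×10⁶ = 1.23×10⁻¹⁷ A²
I_n = √(1.23×10⁻¹⁷) = 3.51×10⁻⁹ A = 3.51 nA

3.51 nA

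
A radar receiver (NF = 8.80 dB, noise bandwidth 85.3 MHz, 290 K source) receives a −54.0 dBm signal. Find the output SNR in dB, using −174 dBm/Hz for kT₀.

31.9 dB

Noise floor: N = −174 + 10 log₁₀(B) + NF
10 log₁₀(8.53×10⁷) = 79.31 dB
N = −174 + 79.31 + 8.80 = −85.89 dBm
SNR = P_sig − N = −54.0 − (−85.89) = 31.89 dB → 31.9 dB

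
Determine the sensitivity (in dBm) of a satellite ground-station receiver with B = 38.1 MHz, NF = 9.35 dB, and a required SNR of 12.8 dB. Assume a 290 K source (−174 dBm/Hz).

−76.0 dBm

Sensitivity = −174 + 10 log₁₀(B) + NF + SNR_min
= −174 + 75.81 + 9.35 + 12.8
= −76.04 dBm → −76.0 dBm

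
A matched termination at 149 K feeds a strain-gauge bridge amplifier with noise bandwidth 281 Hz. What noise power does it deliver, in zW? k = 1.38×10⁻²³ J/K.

P_n = kTB = 1.38×10⁻²³ × 149 × 2.81×10² = 5.78×10⁻¹⁹ W = 578 zW

578 zW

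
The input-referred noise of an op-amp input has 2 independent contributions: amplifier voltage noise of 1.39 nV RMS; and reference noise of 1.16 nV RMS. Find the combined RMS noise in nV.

1.81 nV

Uncorrelated sources add in power (mean-square): V_tot = √(ΣV_i²)
V_tot = √[(1.39×10⁻⁹)² + (1.16×10⁻⁹)²] = 1.81×10⁻⁹ V = 1.81 nV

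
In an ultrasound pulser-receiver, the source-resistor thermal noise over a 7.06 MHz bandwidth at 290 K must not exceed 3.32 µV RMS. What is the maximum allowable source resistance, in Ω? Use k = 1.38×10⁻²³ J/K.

97.5 Ω

Johnson–Nyquist: V_n = √(4kTRB) ⇒ R = V_n² / (4kTB)
4kTB = 4 × 1.38×10⁻²³ × 290 × 7.06×10⁶ = 1.13×10⁻¹³
R = (3.32×10⁻⁶)² / 1.13×10⁻¹³ = 9.75×10¹ Ω = 97.5 Ω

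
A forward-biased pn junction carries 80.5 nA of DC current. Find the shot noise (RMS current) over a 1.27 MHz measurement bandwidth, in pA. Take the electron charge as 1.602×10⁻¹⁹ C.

181 pA

I_n = √(2qI·B)
2qI·B = 2 × 1.602×10⁻¹⁹ × 8.05×10⁻⁸ × 1.27×10⁶ = 3.28×10⁻²⁰ A²
I_n = √(3.28×10⁻²⁰) = 1.81×10⁻¹⁰ A = 181 pA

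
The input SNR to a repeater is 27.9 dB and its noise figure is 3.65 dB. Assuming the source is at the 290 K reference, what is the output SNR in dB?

24.25 dB

By definition F = SNR_in/SNR_out, so in dB: SNR_out = SNR_in − NF
SNR_out = 27.9 − 3.65 = 24.25 dB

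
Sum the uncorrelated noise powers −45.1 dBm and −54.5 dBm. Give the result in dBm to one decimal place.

Convert to linear, add, convert back:
P₁ = 3.09×10⁻⁸ W, P₂ = 3.55×10⁻⁹ W
P_tot = 3.45×10⁻⁸ W → 10 log₁₀(P_tot / 10⁻³) = −44.6 dBm

−44.6 dBm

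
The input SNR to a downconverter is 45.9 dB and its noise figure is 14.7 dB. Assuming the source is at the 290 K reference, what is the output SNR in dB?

31.2 dB

By definition F = SNR_in/SNR_out, so in dB: SNR_out = SNR_in − NF
SNR_out = 45.9 − 14.7 = 31.2 dB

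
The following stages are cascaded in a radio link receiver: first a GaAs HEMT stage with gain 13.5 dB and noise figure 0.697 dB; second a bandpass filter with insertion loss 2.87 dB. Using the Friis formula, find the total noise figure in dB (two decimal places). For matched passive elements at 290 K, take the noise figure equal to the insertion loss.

Convert to linear (a loss of L dB is a gain of −L dB): F_i = 10^(NF_i/10), G_i = 10^(G_i,dB/10)
  Stage 1: F_1 = 10^(0.697/10) = 1.174, G_1 = 10^(13.5/10) = 22.39
  Stage 2: F_2 = 10^(2.87/10) = 1.936, G_2 = 10^(−2.87/10) = 0.5164
Friis cascade:
  F = 1.174 + (1.936 − 1)/22.39 = 1.216
NF = 10 log₁₀(1.216) = 0.85 dB

0.85 dB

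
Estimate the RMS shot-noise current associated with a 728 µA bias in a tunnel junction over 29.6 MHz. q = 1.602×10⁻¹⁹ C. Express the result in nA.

I_n = √(2qI·B)
2qI·B = 2 × 1.602×10⁻¹⁹ × 7.28×10⁻⁴ × 2.96×10⁷ = 6.90×10⁻¹⁵ A²
I_n = √(6.90×10⁻¹⁵) = 8.31×10⁻⁸ A = 83.1 nA

83.1 nA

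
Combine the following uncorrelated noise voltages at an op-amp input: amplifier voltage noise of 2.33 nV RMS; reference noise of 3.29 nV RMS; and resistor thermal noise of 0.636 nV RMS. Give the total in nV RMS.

4.08 nV

Uncorrelated sources add in power (mean-square): V_tot = √(ΣV_i²)
V_tot = √[(2.33×10⁻⁹)² + (3.29×10⁻⁹)² + (6.36×10⁻¹⁰)²] = 4.08×10⁻⁹ V = 4.08 nV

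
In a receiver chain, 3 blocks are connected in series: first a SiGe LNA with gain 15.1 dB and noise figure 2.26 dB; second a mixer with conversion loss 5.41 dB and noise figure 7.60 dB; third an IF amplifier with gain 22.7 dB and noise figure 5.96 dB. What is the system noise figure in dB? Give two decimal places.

Convert to linear (a loss of L dB is a gain of −L dB): F_i = 10^(NF_i/10), G_i = 10^(G_i,dB/10)
  Stage 1: F_1 = 10^(2.26/10) = 1.683, G_1 = 10^(15.1/10) = 32.36
  Stage 2: F_2 = 10^(7.60/10) = 5.754, G_2 = 10^(−5.41/10) = 0.2877
  Stage 3: F_3 = 10^(5.96/10) = 3.945, G_3 = 10^(22.7/10) = 186.2
Friis cascade:
  F = 1.683 + (5.754 − 1)/32.36 + (3.945 − 1)/9.311 = 2.146
NF = 10 log₁₀(2.146) = 3.32 dB

3.32 dB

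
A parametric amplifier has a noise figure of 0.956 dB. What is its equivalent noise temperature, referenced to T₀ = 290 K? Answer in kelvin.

71.4 K

F = 10^(0.956/10) = 1.24624
T_e = (F − 1)·T₀ = (1.24624 − 1) × 290 = 71.4 K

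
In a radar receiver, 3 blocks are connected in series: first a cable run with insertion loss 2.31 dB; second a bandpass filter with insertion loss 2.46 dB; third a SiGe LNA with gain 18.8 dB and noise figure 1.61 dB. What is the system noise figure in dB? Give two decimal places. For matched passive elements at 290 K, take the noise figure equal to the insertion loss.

Convert to linear (a loss of L dB is a gain of −L dB): F_i = 10^(NF_i/10), G_i = 10^(G_i,dB/10)
  Stage 1: F_1 = 10^(2.31/10) = 1.702, G_1 = 10^(−2.31/10) = 0.5875
  Stage 2: F_2 = 10^(2.46/10) = 1.762, G_2 = 10^(−2.46/10) = 0.5675
  Stage 3: F_3 = 10^(1.61/10) = 1.449, G_3 = 10^(18.8/10) = 75.86
Friis cascade:
  F = 1.702 + (1.762 − 1)/0.5875 + (1.449 − 1)/0.3334 = 4.345
NF = 10 log₁₀(4.345) = 6.38 dB

6.38 dB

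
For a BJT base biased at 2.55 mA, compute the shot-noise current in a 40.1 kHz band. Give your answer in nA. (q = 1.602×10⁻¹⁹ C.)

I_n = √(2qI·B)
2qI·B = 2 × 1.602×10⁻¹⁹ × 2.55×10⁻³ × 4.01×10⁴ = 3.28×10⁻¹⁷ A²
I_n = √(3.28×10⁻¹⁷) = 5.72×10⁻⁹ A = 5.72 nA

5.72 nA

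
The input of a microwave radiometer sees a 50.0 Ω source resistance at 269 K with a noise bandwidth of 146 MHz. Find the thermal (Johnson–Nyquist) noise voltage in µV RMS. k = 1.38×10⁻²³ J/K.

10.4 µV

V_n = √(4kTRB)
4kTRB = 4 × 1.38×10⁻²³ × 269 × 5.00×10¹ × 1.46×10⁸ = 1.08×10⁻¹⁰ V²
V_n = √(1.08×10⁻¹⁰) = 1.04×10⁻⁵ V = 10.4 µV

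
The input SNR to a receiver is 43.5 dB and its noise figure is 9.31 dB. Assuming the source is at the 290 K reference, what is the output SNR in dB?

34.19 dB

By definition F = SNR_in/SNR_out, so in dB: SNR_out = SNR_in − NF
SNR_out = 43.5 − 9.31 = 34.19 dB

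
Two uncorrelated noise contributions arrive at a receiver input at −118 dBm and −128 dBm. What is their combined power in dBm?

−117.6 dBm

Convert to linear, add, convert back:
P₁ = 1.58×10⁻¹⁵ W, P₂ = 1.58×10⁻¹⁶ W
P_tot = 1.74×10⁻¹⁵ W → 10 log₁₀(P_tot / 10⁻³) = −117.6 dBm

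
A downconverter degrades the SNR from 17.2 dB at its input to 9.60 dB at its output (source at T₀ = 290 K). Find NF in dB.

7.60 dB

NF (dB) = SNR_in(dB) − SNR_out(dB) when the source is at T₀
NF = 17.2 − 9.60 = 7.60 dB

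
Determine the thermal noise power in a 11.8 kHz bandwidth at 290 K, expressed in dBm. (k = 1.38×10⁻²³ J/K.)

−133.3 dBm

P_n = kTB = 1.38×10⁻²³ × 290 × 1.18×10⁴ = 4.72×10⁻¹⁷ W
In dBm: 10 log₁₀(4.72×10⁻¹⁷ / 10⁻³) = −133.3 dBm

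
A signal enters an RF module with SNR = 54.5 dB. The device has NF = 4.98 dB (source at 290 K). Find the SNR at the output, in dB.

49.52 dB

By definition F = SNR_in/SNR_out, so in dB: SNR_out = SNR_in − NF
SNR_out = 54.5 − 4.98 = 49.52 dB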